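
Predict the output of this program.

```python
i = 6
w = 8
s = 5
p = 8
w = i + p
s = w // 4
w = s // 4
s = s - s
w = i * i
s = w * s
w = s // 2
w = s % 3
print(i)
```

6

w = 6+8 = 14
s = 14//4 = 3
w = 3//4 = 0
s = 3-3 = 0
w = 6*6 = 36
s = 36*0 = 0
w = 0//2 = 0
w = 0%3 = 0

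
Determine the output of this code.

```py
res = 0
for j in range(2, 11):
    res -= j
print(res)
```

j=2: res = 0-2 = -2
j=3: res = (-2)-3 = -5
j=4: res = (-5)-4 = -9
j=5: res = (-9)-5 = -14
j=6: res = (-14)-6 = -20
j=7: res = (-20)-7 = -27
j=8: res = (-27)-8 = -35
j=9: res = (-35)-9 = -44
j=10: res = (-44)-10 = -54

-54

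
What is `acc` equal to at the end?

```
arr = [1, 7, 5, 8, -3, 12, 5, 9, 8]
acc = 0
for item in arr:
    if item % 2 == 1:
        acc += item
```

24

item=1: odd, acc = 0+1 = 1
item=7: odd, acc = 1+7 = 8
item=5: odd, acc = 8+5 = 13
item=8: not odd
item=-3: odd, acc = 13+(-3) = 10
item=12: not odd
item=5: odd, acc = 10+5 = 15
item=9: odd, acc = 15+9 = 24
item=8: not odd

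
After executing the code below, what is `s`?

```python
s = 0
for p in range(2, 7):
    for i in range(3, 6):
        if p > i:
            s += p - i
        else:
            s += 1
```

19

p=2,i=3: not 2>3, s = 0+1 = 1
p=2,i=4: not 2>4, s = 1+1 = 2
p=2,i=5: not 2>5, s = 2+1 = 3
p=3,i=3: not 3>3, s = 3+1 = 4
p=3,i=4: not 3>4, s = 4+1 = 5
p=3,i=5: not 3>5, s = 5+1 = 6
p=4,i=3: 4>3, s = 6+1 = 7
p=4,i=4: not 4>4, s = 7+1 = 8
p=4,i=5: not 4>5, s = 8+1 = 9
p=5,i=3: 5>3, s = 9+2 = 11
p=5,i=4: 5>4, s = 11+1 = 12
p=5,i=5: not 5>5, s = 12+1 = 13
p=6,i=3: 6>3, s = 13+3 = 16
p=6,i=4: 6>4, s = 16+2 = 18
p=6,i=5: 6>5, s = 18+1 = 19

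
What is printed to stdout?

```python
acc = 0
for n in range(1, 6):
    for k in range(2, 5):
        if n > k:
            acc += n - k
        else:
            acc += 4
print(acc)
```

46

n=1,k=2: not 1>2, acc = 0+4 = 4
n=1,k=3: not 1>3, acc = 4+4 = 8
n=1,k=4: not 1>4, acc = 8+4 = 12
n=2,k=2: not 2>2, acc = 12+4 = 16
n=2,k=3: not 2>3, acc = 16+4 = 20
n=2,k=4: not 2>4, acc = 20+4 = 24
n=3,k=2: 3>2, acc = 24+1 = 25
n=3,k=3: not 3>3, acc = 25+4 = 29
n=3,k=4: not 3>4, acc = 29+4 = 33
n=4,k=2: 4>2, acc = 33+2 = 35
n=4,k=3: 4>3, acc = 35+1 = 36
n=4,k=4: not 4>4, acc = 36+4 = 40
n=5,k=2: 5>2, acc = 40+3 = 43
n=5,k=3: 5>3, acc = 43+2 = 45
n=5,k=4: 5>4, acc = 45+1 = 46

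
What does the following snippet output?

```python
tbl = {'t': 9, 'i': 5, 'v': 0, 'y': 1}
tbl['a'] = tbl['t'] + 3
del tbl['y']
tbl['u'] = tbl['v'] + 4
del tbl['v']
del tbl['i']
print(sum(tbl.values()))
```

tbl['a'] = tbl['t']+3 = 12 → {'t': 9, 'i': 5, 'v': 0, 'y': 1, 'a': 12}
del 'y' → {'t': 9, 'i': 5, 'v': 0, 'a': 12}
tbl['u'] = tbl['v']+4 = 4 → {'t': 9, 'i': 5, 'v': 0, 'a': 12, 'u': 4}
del 'v' → {'t': 9, 'i': 5, 'a': 12, 'u': 4}
del 'i' → {'t': 9, 'a': 12, 'u': 4}
sum of values = 25

25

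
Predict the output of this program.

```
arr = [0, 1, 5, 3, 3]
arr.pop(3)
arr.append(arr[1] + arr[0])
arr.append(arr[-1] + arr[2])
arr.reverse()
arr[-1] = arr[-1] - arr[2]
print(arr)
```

[6, 1, 3, 5, 1, -3]

pop(3) removes 3 → [0, 1, 5, 3]
append arr[1]+arr[0] = 1+0 = 1 → [0, 1, 5, 3, 1]
append arr[-1]+arr[2] = 1+5 = 6 → [0, 1, 5, 3, 1, 6]
reverse → [6, 1, 3, 5, 1, 0]
arr[-1] = arr[-1]-arr[2] = 0-3 = -3 → [6, 1, 3, 5, 1, -3]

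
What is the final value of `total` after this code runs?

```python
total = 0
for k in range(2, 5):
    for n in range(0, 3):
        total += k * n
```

27

k=2,n=0: total = 0+0 = 0
k=2,n=1: total = 0+2 = 2
k=2,n=2: total = 2+4 = 6
k=3,n=0: total = 6+0 = 6
k=3,n=1: total = 6+3 = 9
k=3,n=2: total = 9+6 = 15
k=4,n=0: total = 15+0 = 15
k=4,n=1: total = 15+4 = 19
k=4,n=2: total = 19+8 = 27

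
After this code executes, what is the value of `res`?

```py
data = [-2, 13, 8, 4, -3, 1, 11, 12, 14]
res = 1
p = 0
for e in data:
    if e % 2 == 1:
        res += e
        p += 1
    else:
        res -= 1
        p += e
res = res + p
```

58

e=-2: not odd, res = 1-1 = 0; p=-2
e=13: odd, res = 0+13 = 13; p=-1
e=8: not odd, res = 13-1 = 12; p=7
e=4: not odd, res = 12-1 = 11; p=11
e=-3: odd, res = 11+(-3) = 8; p=12
e=1: odd, res = 8+1 = 9; p=13
e=11: odd, res = 9+11 = 20; p=14
e=12: not odd, res = 20-1 = 19; p=26
e=14: not odd, res = 19-1 = 18; p=40
res+p = 18+40 = 58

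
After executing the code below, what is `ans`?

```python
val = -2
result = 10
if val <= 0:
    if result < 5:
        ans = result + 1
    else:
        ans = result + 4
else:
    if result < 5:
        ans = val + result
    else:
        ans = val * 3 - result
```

val=-2, result=10
val <= 0 is True; result < 5 is False
→ ans = result + 4 = 14

14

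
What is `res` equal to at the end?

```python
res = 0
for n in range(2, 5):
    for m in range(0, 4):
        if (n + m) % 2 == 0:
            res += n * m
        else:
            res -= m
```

14

n=2,m=0: even sum, res = 0+0 = 0
n=2,m=1: odd sum, res = 0-1 = -1
n=2,m=2: even sum, res = (-1)+4 = 3
n=2,m=3: odd sum, res = 3-3 = 0
n=3,m=0: odd sum, res = 0-0 = 0
n=3,m=1: even sum, res = 0+3 = 3
n=3,m=2: odd sum, res = 3-2 = 1
n=3,m=3: even sum, res = 1+9 = 10
n=4,m=0: even sum, res = 10+0 = 10
n=4,m=1: odd sum, res = 10-1 = 9
n=4,m=2: even sum, res = 9+8 = 17
n=4,m=3: odd sum, res = 17-3 = 14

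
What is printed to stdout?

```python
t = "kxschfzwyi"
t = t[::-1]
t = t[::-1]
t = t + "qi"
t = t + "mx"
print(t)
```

kxschfzwyiqimx

reverse → 'iywzfhcsxk'
reverse → 'kxschfzwyi'
+ 'qi' → 'kxschfzwyiqi'
+ 'mx' → 'kxschfzwyiqimx'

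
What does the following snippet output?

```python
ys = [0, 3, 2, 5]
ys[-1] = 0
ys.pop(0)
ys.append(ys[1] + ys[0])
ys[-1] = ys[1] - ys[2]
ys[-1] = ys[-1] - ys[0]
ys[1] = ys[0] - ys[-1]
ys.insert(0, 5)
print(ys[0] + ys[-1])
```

4

ys[-1] = 0 → [0, 3, 2, 0]
pop(0) removes 0 → [3, 2, 0]
append ys[1]+ys[0] = 2+3 = 5 → [3, 2, 0, 5]
ys[-1] = ys[1]-ys[2] = 2-0 = 2 → [3, 2, 0, 2]
ys[-1] = ys[-1]-ys[0] = 2-3 = -1 → [3, 2, 0, -1]
ys[1] = ys[0]-ys[-1] = 3-(-1) = 4 → [3, 4, 0, -1]
insert 5 at 0 → [5, 3, 4, 0, -1]
ys[0]+ys[-1] = 5+(-1) = 4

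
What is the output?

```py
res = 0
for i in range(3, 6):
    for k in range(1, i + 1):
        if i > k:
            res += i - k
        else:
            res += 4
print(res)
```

31

i=3,k=1: 3>1, res = 0+2 = 2
i=3,k=2: 3>2, res = 2+1 = 3
i=3,k=3: not 3>3, res = 3+4 = 7
i=4,k=1: 4>1, res = 7+3 = 10
i=4,k=2: 4>2, res = 10+2 = 12
i=4,k=3: 4>3, res = 12+1 = 13
i=4,k=4: not 4>4, res = 13+4 = 17
i=5,k=1: 5>1, res = 17+4 = 21
i=5,k=2: 5>2, res = 21+3 = 24
i=5,k=3: 5>3, res = 24+2 = 26
i=5,k=4: 5>4, res = 26+1 = 27
i=5,k=5: not 5>5, res = 27+4 = 31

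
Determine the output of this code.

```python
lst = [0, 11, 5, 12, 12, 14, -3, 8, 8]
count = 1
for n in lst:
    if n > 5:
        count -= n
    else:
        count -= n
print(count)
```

n=0: not >5, count = 1-0 = 1
n=11: >5, count = 1-11 = -10
n=5: not >5, count = (-10)-5 = -15
n=12: >5, count = (-15)-12 = -27
n=12: >5, count = (-27)-12 = -39
n=14: >5, count = (-39)-14 = -53
n=-3: not >5, count = (-53)-(-3) = -50
n=8: >5, count = (-50)-8 = -58
n=8: >5, count = (-58)-8 = -66

-66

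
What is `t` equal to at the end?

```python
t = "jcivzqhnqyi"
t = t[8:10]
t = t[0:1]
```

'q'

slice [8:10] → 'qy'
slice [0:1] → 'q'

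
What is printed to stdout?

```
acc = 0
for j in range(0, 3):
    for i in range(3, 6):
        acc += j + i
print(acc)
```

45

j=0,i=3: acc = 0+3 = 3
j=0,i=4: acc = 3+4 = 7
j=0,i=5: acc = 7+5 = 12
j=1,i=3: acc = 12+4 = 16
j=1,i=4: acc = 16+5 = 21
j=1,i=5: acc = 21+6 = 27
j=2,i=3: acc = 27+5 = 32
j=2,i=4: acc = 32+6 = 38
j=2,i=5: acc = 38+7 = 45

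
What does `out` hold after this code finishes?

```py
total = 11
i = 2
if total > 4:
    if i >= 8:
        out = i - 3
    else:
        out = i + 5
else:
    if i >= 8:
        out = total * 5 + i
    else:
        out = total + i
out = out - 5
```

2

total=11, i=2
total > 4 is True; i >= 8 is False
→ out = i + 5 = 7
out = 7-5 = 2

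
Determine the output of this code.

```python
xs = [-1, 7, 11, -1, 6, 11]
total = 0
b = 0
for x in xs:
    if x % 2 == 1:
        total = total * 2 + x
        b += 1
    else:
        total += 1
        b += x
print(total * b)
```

1045

x=-1: odd, total = 0*2+(-1) = -1; b=1
x=7: odd, total = (-1)*2+7 = 5; b=2
x=11: odd, total = 5*2+11 = 21; b=3
x=-1: odd, total = 21*2+(-1) = 41; b=4
x=6: not odd, total = 41+1 = 42; b=10
x=11: odd, total = 42*2+11 = 95; b=11
total*b = 95*11 = 1045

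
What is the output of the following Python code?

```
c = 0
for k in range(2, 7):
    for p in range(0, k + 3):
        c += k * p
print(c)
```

505

k=2,p=0: c = 0+0 = 0
k=2,p=1: c = 0+2 = 2
k=2,p=2: c = 2+4 = 6
k=2,p=3: c = 6+6 = 12
k=2,p=4: c = 12+8 = 20
k=3,p=0: c = 20+0 = 20
k=3,p=1: c = 20+3 = 23
k=3,p=2: c = 23+6 = 29
k=3,p=3: c = 29+9 = 38
k=3,p=4: c = 38+12 = 50
k=3,p=5: c = 50+15 = 65
k=4,p=0: c = 65+0 = 65
k=4,p=1: c = 65+4 = 69
k=4,p=2: c = 69+8 = 77
k=4,p=3: c = 77+12 = 89
k=4,p=4: c = 89+16 = 105
k=4,p=5: c = 105+20 = 125
k=4,p=6: c = 125+24 = 149
k=5,p=0: c = 149+0 = 149
k=5,p=1: c = 149+5 = 154
k=5,p=2: c = 154+10 = 164
k=5,p=3: c = 164+15 = 179
k=5,p=4: c = 179+20 = 199
k=5,p=5: c = 199+25 = 224
k=5,p=6: c = 224+30 = 254
k=5,p=7: c = 254+35 = 289
k=6,p=0: c = 289+0 = 289
k=6,p=1: c = 289+6 = 295
k=6,p=2: c = 295+12 = 307
k=6,p=3: c = 307+18 = 325
k=6,p=4: c = 325+24 = 349
k=6,p=5: c = 349+30 = 379
k=6,p=6: c = 379+36 = 415
k=6,p=7: c = 415+42 = 457
k=6,p=8: c = 457+48 = 505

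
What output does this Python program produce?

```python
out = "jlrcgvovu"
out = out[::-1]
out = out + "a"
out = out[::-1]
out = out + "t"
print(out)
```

reverse → 'uvovgcrlj'
+ 'a' → 'uvovgcrlja'
reverse → 'ajlrcgvovu'
+ 't' → 'ajlrcgvovut'

ajlrcgvovut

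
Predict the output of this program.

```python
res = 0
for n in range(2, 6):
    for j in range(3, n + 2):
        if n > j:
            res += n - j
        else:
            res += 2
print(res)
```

n=2,j=3: not 2>3, res = 0+2 = 2
n=3,j=3: not 3>3, res = 2+2 = 4
n=3,j=4: not 3>4, res = 4+2 = 6
n=4,j=3: 4>3, res = 6+1 = 7
n=4,j=4: not 4>4, res = 7+2 = 9
n=4,j=5: not 4>5, res = 9+2 = 11
n=5,j=3: 5>3, res = 11+2 = 13
n=5,j=4: 5>4, res = 13+1 = 14
n=5,j=5: not 5>5, res = 14+2 = 16
n=5,j=6: not 5>6, res = 16+2 = 18

18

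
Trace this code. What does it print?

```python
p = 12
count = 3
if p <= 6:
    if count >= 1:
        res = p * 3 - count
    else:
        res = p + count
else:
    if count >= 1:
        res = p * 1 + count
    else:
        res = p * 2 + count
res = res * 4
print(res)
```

60

p=12, count=3
p <= 6 is False; count >= 1 is True
→ res = p * 1 + count = 15
res = 15*4 = 60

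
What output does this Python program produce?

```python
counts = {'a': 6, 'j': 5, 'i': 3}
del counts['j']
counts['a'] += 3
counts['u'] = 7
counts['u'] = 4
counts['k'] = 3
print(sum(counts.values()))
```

19

del 'j' → {'a': 6, 'i': 3}
counts['a'] = 6+3 = 9 → {'a': 9, 'i': 3}
counts['u'] = 7 → {'a': 9, 'i': 3, 'u': 7}
counts['u'] = 4 → {'a': 9, 'i': 3, 'u': 4}
counts['k'] = 3 → {'a': 9, 'i': 3, 'u': 4, 'k': 3}
sum of values = 19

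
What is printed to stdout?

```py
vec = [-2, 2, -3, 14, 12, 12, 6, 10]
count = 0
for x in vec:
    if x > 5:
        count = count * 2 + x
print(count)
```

x=-2: not >5
x=2: not >5
x=-3: not >5
x=14: >5, count = 0*2+14 = 14
x=12: >5, count = 14*2+12 = 40
x=12: >5, count = 40*2+12 = 92
x=6: >5, count = 92*2+6 = 190
x=10: >5, count = 190*2+10 = 390

390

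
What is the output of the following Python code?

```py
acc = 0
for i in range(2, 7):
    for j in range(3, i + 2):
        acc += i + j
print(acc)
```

135

i=2,j=3: acc = 0+5 = 5
i=3,j=3: acc = 5+6 = 11
i=3,j=4: acc = 11+7 = 18
i=4,j=3: acc = 18+7 = 25
i=4,j=4: acc = 25+8 = 33
i=4,j=5: acc = 33+9 = 42
i=5,j=3: acc = 42+8 = 50
i=5,j=4: acc = 50+9 = 59
i=5,j=5: acc = 59+10 = 69
i=5,j=6: acc = 69+11 = 80
i=6,j=3: acc = 80+9 = 89
i=6,j=4: acc = 89+10 = 99
i=6,j=5: acc = 99+11 = 110
i=6,j=6: acc = 110+12 = 122
i=6,j=7: acc = 122+13 = 135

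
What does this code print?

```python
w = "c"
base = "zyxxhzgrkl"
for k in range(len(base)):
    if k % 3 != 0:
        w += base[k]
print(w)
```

cyxhzrk

k=0: skip
k=1: add 'y' → 'cy'
k=2: add 'x' → 'cyx'
k=3: skip
k=4: add 'h' → 'cyxh'
k=5: add 'z' → 'cyxhz'
k=6: skip
k=7: add 'r' → 'cyxhzr'
k=8: add 'k' → 'cyxhzrk'
k=9: skip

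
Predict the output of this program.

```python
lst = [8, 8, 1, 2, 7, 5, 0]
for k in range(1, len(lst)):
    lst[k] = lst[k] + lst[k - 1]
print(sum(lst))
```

148

k=1: lst[1] = 8+8 = 16 → [8, 16, 1, 2, 7, 5, 0]
k=2: lst[2] = 1+16 = 17 → [8, 16, 17, 2, 7, 5, 0]
k=3: lst[3] = 2+17 = 19 → [8, 16, 17, 19, 7, 5, 0]
k=4: lst[4] = 7+19 = 26 → [8, 16, 17, 19, 26, 5, 0]
k=5: lst[5] = 5+26 = 31 → [8, 16, 17, 19, 26, 31, 0]
k=6: lst[6] = 0+31 = 31 → [8, 16, 17, 19, 26, 31, 31]
sum = 148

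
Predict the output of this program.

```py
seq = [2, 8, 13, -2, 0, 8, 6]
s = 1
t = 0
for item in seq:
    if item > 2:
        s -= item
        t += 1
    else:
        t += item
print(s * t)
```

-136

item=2: not >2; t=2
item=8: >2, s = 1-8 = -7; t=3
item=13: >2, s = (-7)-13 = -20; t=4
item=-2: not >2; t=2
item=0: not >2; t=2
item=8: >2, s = (-20)-8 = -28; t=3
item=6: >2, s = (-28)-6 = -34; t=4
s*t = (-34)*4 = -136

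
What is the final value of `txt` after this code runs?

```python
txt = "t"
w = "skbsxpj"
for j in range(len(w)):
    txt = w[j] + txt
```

j=0: prepend 's' → 'st'
j=1: prepend 'k' → 'kst'
j=2: prepend 'b' → 'bkst'
j=3: prepend 's' → 'sbkst'
j=4: prepend 'x' → 'xsbkst'
j=5: prepend 'p' → 'pxsbkst'
j=6: prepend 'j' → 'jpxsbkst'

'jpxsbkst'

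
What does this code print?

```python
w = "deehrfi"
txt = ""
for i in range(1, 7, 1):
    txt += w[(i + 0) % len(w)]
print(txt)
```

eehrfi

i=1: add w[1]='e' → 'e'
i=2: add w[2]='e' → 'ee'
i=3: add w[3]='h' → 'eeh'
i=4: add w[4]='r' → 'eehr'
i=5: add w[5]='f' → 'eehrf'
i=6: add w[6]='i' → 'eehrfi'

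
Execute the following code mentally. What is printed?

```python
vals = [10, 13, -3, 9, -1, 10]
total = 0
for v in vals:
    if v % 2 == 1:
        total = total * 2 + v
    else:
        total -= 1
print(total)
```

v=10: not odd, total = 0-1 = -1
v=13: odd, total = (-1)*2+13 = 11
v=-3: odd, total = 11*2+(-3) = 19
v=9: odd, total = 19*2+9 = 47
v=-1: odd, total = 47*2+(-1) = 93
v=10: not odd, total = 93-1 = 92

92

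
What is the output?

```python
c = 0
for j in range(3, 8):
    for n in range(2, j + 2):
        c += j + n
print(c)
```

240

j=3,n=2: c = 0+5 = 5
j=3,n=3: c = 5+6 = 11
j=3,n=4: c = 11+7 = 18
j=4,n=2: c = 18+6 = 24
j=4,n=3: c = 24+7 = 31
j=4,n=4: c = 31+8 = 39
j=4,n=5: c = 39+9 = 48
j=5,n=2: c = 48+7 = 55
j=5,n=3: c = 55+8 = 63
j=5,n=4: c = 63+9 = 72
j=5,n=5: c = 72+10 = 82
j=5,n=6: c = 82+11 = 93
j=6,n=2: c = 93+8 = 101
j=6,n=3: c = 101+9 = 110
j=6,n=4: c = 110+10 = 120
j=6,n=5: c = 120+11 = 131
j=6,n=6: c = 131+12 = 143
j=6,n=7: c = 143+13 = 156
j=7,n=2: c = 156+9 = 165
j=7,n=3: c = 165+10 = 175
j=7,n=4: c = 175+11 = 186
j=7,n=5: c = 186+12 = 198
j=7,n=6: c = 198+13 = 211
j=7,n=7: c = 211+14 = 225
j=7,n=8: c = 225+15 = 240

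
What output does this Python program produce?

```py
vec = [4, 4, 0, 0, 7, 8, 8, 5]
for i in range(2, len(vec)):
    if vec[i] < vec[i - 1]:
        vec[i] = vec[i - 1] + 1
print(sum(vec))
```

51

i=2: 0<4, vec[2] = 4+1 = 5 → [4, 4, 5, 0, 7, 8, 8, 5]
i=3: 0<5, vec[3] = 5+1 = 6 → [4, 4, 5, 6, 7, 8, 8, 5]
i=4: 7>=6, unchanged → [4, 4, 5, 6, 7, 8, 8, 5]
i=5: 8>=7, unchanged → [4, 4, 5, 6, 7, 8, 8, 5]
i=6: 8>=8, unchanged → [4, 4, 5, 6, 7, 8, 8, 5]
i=7: 5<8, vec[7] = 8+1 = 9 → [4, 4, 5, 6, 7, 8, 8, 9]
sum = 51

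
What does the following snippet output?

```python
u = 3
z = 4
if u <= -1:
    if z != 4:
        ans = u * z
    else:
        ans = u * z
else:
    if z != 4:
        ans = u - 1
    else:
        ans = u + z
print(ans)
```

7

u=3, z=4
u <= -1 is False; z != 4 is False
→ ans = u + z = 7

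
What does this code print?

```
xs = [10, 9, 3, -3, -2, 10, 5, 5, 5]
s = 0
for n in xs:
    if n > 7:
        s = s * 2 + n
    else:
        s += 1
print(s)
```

n=10: >7, s = 0*2+10 = 10
n=9: >7, s = 10*2+9 = 29
n=3: not >7, s = 29+1 = 30
n=-3: not >7, s = 30+1 = 31
n=-2: not >7, s = 31+1 = 32
n=10: >7, s = 32*2+10 = 74
n=5: not >7, s = 74+1 = 75
n=5: not >7, s = 75+1 = 76
n=5: not >7, s = 76+1 = 77

77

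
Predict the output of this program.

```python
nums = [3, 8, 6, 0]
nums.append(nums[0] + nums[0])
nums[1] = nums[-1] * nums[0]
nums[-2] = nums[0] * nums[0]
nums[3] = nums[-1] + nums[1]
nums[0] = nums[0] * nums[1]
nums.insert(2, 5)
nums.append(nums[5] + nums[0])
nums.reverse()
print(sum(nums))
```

173

append nums[0]+nums[0] = 3+3 = 6 → [3, 8, 6, 0, 6]
nums[1] = nums[-1]*nums[0] = 6*3 = 18 → [3, 18, 6, 0, 6]
nums[-2] = nums[0]*nums[0] = 3*3 = 9 → [3, 18, 6, 9, 6]
nums[3] = nums[-1]+nums[1] = 6+18 = 24 → [3, 18, 6, 24, 6]
nums[0] = nums[0]*nums[1] = 3*18 = 54 → [54, 18, 6, 24, 6]
insert 5 at 2 → [54, 18, 5, 6, 24, 6]
append nums[5]+nums[0] = 6+54 = 60 → [54, 18, 5, 6, 24, 6, 60]
reverse → [60, 6, 24, 6, 5, 18, 54]
sum = 173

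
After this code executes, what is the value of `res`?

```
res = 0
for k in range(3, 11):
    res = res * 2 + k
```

1012

k=3: res = 0*2+3 = 3
k=4: res = 3*2+4 = 10
k=5: res = 10*2+5 = 25
k=6: res = 25*2+6 = 56
k=7: res = 56*2+7 = 119
k=8: res = 119*2+8 = 246
k=9: res = 246*2+9 = 501
k=10: res = 501*2+10 = 1012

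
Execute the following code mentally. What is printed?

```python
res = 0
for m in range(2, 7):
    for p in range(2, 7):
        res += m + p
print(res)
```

200

m=2,p=2: res = 0+4 = 4
m=2,p=3: res = 4+5 = 9
m=2,p=4: res = 9+6 = 15
m=2,p=5: res = 15+7 = 22
m=2,p=6: res = 22+8 = 30
m=3,p=2: res = 30+5 = 35
m=3,p=3: res = 35+6 = 41
m=3,p=4: res = 41+7 = 48
m=3,p=5: res = 48+8 = 56
m=3,p=6: res = 56+9 = 65
m=4,p=2: res = 65+6 = 71
m=4,p=3: res = 71+7 = 78
m=4,p=4: res = 78+8 = 86
m=4,p=5: res = 86+9 = 95
m=4,p=6: res = 95+10 = 105
m=5,p=2: res = 105+7 = 112
m=5,p=3: res = 112+8 = 120
m=5,p=4: res = 120+9 = 129
m=5,p=5: res = 129+10 = 139
m=5,p=6: res = 139+11 = 150
m=6,p=2: res = 150+8 = 158
m=6,p=3: res = 158+9 = 167
m=6,p=4: res = 167+10 = 177
m=6,p=5: res = 177+11 = 188
m=6,p=6: res = 188+12 = 200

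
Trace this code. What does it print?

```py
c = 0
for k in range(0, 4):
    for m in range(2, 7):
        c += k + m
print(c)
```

110

k=0,m=2: c = 0+2 = 2
k=0,m=3: c = 2+3 = 5
k=0,m=4: c = 5+4 = 9
k=0,m=5: c = 9+5 = 14
k=0,m=6: c = 14+6 = 20
k=1,m=2: c = 20+3 = 23
k=1,m=3: c = 23+4 = 27
k=1,m=4: c = 27+5 = 32
k=1,m=5: c = 32+6 = 38
k=1,m=6: c = 38+7 = 45
k=2,m=2: c = 45+4 = 49
k=2,m=3: c = 49+5 = 54
k=2,m=4: c = 54+6 = 60
k=2,m=5: c = 60+7 = 67
k=2,m=6: c = 67+8 = 75
k=3,m=2: c = 75+5 = 80
k=3,m=3: c = 80+6 = 86
k=3,m=4: c = 86+7 = 93
k=3,m=5: c = 93+8 = 101
k=3,m=6: c = 101+9 = 110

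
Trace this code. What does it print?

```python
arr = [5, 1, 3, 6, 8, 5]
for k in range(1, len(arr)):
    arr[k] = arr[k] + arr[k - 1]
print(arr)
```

k=1: arr[1] = 1+5 = 6 → [5, 6, 3, 6, 8, 5]
k=2: arr[2] = 3+6 = 9 → [5, 6, 9, 6, 8, 5]
k=3: arr[3] = 6+9 = 15 → [5, 6, 9, 15, 8, 5]
k=4: arr[4] = 8+15 = 23 → [5, 6, 9, 15, 23, 5]
k=5: arr[5] = 5+23 = 28 → [5, 6, 9, 15, 23, 28]

[5, 6, 9, 15, 23, 28]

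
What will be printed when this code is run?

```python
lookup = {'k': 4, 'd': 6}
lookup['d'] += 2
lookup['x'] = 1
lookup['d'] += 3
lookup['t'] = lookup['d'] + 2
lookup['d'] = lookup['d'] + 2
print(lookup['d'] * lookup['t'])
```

lookup['d'] = 6+2 = 8 → {'k': 4, 'd': 8}
lookup['x'] = 1 → {'k': 4, 'd': 8, 'x': 1}
lookup['d'] = 8+3 = 11 → {'k': 4, 'd': 11, 'x': 1}
lookup['t'] = lookup['d']+2 = 13 → {'k': 4, 'd': 11, 'x': 1, 't': 13}
lookup['d'] = lookup['d']+2 = 13 → {'k': 4, 'd': 13, 'x': 1, 't': 13}
lookup['d']*lookup['t'] = 13*13 = 169

169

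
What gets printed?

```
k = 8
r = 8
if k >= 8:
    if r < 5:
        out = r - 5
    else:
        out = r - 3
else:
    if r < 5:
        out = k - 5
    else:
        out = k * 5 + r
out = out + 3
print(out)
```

8

k=8, r=8
k >= 8 is True; r < 5 is False
→ out = r - 3 = 5
out = 5+3 = 8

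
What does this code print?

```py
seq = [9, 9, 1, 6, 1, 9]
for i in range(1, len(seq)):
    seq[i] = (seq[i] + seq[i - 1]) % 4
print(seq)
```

i=1: seq[1] = (9+9)%4 = 2 → [9, 2, 1, 6, 1, 9]
i=2: seq[2] = (1+2)%4 = 3 → [9, 2, 3, 6, 1, 9]
i=3: seq[3] = (6+3)%4 = 1 → [9, 2, 3, 1, 1, 9]
i=4: seq[4] = (1+1)%4 = 2 → [9, 2, 3, 1, 2, 9]
i=5: seq[5] = (9+2)%4 = 3 → [9, 2, 3, 1, 2, 3]

[9, 2, 3, 1, 2, 3]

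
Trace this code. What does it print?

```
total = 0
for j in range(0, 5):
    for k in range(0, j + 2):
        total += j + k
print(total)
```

j=0,k=0: total = 0+0 = 0
j=0,k=1: total = 0+1 = 1
j=1,k=0: total = 1+1 = 2
j=1,k=1: total = 2+2 = 4
j=1,k=2: total = 4+3 = 7
j=2,k=0: total = 7+2 = 9
j=2,k=1: total = 9+3 = 12
j=2,k=2: total = 12+4 = 16
j=2,k=3: total = 16+5 = 21
j=3,k=0: total = 21+3 = 24
j=3,k=1: total = 24+4 = 28
j=3,k=2: total = 28+5 = 33
j=3,k=3: total = 33+6 = 39
j=3,k=4: total = 39+7 = 46
j=4,k=0: total = 46+4 = 50
j=4,k=1: total = 50+5 = 55
j=4,k=2: total = 55+6 = 61
j=4,k=3: total = 61+7 = 68
j=4,k=4: total = 68+8 = 76
j=4,k=5: total = 76+9 = 85

85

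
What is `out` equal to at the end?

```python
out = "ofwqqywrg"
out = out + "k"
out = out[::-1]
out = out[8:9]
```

+ 'k' → 'ofwqqywrgk'
reverse → 'kgrwyqqwfo'
slice [8:9] → 'f'

'f'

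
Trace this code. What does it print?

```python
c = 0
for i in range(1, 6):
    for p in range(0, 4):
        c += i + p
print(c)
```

90

i=1,p=0: c = 0+1 = 1
i=1,p=1: c = 1+2 = 3
i=1,p=2: c = 3+3 = 6
i=1,p=3: c = 6+4 = 10
i=2,p=0: c = 10+2 = 12
i=2,p=1: c = 12+3 = 15
i=2,p=2: c = 15+4 = 19
i=2,p=3: c = 19+5 = 24
i=3,p=0: c = 24+3 = 27
i=3,p=1: c = 27+4 = 31
i=3,p=2: c = 31+5 = 36
i=3,p=3: c = 36+6 = 42
i=4,p=0: c = 42+4 = 46
i=4,p=1: c = 46+5 = 51
i=4,p=2: c = 51+6 = 57
i=4,p=3: c = 57+7 = 64
i=5,p=0: c = 64+5 = 69
i=5,p=1: c = 69+6 = 75
i=5,p=2: c = 75+7 = 82
i=5,p=3: c = 82+8 = 90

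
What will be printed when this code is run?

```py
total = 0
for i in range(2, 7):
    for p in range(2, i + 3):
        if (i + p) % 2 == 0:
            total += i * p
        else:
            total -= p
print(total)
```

235

i=2,p=2: even sum, total = 0+4 = 4
i=2,p=3: odd sum, total = 4-3 = 1
i=2,p=4: even sum, total = 1+8 = 9
i=3,p=2: odd sum, total = 9-2 = 7
i=3,p=3: even sum, total = 7+9 = 16
i=3,p=4: odd sum, total = 16-4 = 12
i=3,p=5: even sum, total = 12+15 = 27
i=4,p=2: even sum, total = 27+8 = 35
i=4,p=3: odd sum, total = 35-3 = 32
i=4,p=4: even sum, total = 32+16 = 48
i=4,p=5: odd sum, total = 48-5 = 43
i=4,p=6: even sum, total = 43+24 = 67
i=5,p=2: odd sum, total = 67-2 = 65
i=5,p=3: even sum, total = 65+15 = 80
i=5,p=4: odd sum, total = 80-4 = 76
i=5,p=5: even sum, total = 76+25 = 101
i=5,p=6: odd sum, total = 101-6 = 95
i=5,p=7: even sum, total = 95+35 = 130
i=6,p=2: even sum, total = 130+12 = 142
i=6,p=3: odd sum, total = 142-3 = 139
i=6,p=4: even sum, total = 139+24 = 163
i=6,p=5: odd sum, total = 163-5 = 158
i=6,p=6: even sum, total = 158+36 = 194
i=6,p=7: odd sum, total = 194-7 = 187
i=6,p=8: even sum, total = 187+48 = 235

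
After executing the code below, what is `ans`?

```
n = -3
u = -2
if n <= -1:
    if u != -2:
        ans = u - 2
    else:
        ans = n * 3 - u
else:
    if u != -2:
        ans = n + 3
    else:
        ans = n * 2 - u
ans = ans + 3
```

-4

n=-3, u=-2
n <= -1 is True; u != -2 is False
→ ans = n * 3 - u = -7
ans = (-7)+3 = -4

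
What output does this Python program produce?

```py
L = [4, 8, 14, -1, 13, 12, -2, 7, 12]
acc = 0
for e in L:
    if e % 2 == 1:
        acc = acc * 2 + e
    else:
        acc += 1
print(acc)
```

58

e=4: not odd, acc = 0+1 = 1
e=8: not odd, acc = 1+1 = 2
e=14: not odd, acc = 2+1 = 3
e=-1: odd, acc = 3*2+(-1) = 5
e=13: odd, acc = 5*2+13 = 23
e=12: not odd, acc = 23+1 = 24
e=-2: not odd, acc = 24+1 = 25
e=7: odd, acc = 25*2+7 = 57
e=12: not odd, acc = 57+1 = 58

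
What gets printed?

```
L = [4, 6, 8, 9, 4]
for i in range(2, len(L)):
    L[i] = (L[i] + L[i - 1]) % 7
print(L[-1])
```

6

i=2: L[2] = (8+6)%7 = 0 → [4, 6, 0, 9, 4]
i=3: L[3] = (9+0)%7 = 2 → [4, 6, 0, 2, 4]
i=4: L[4] = (4+2)%7 = 6 → [4, 6, 0, 2, 6]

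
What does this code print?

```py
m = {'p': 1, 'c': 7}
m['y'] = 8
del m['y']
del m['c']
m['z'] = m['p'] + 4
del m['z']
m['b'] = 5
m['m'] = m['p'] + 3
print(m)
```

{'p': 1, 'b': 5, 'm': 4}

m['y'] = 8 → {'p': 1, 'c': 7, 'y': 8}
del 'y' → {'p': 1, 'c': 7}
del 'c' → {'p': 1}
m['z'] = m['p']+4 = 5 → {'p': 1, 'z': 5}
del 'z' → {'p': 1}
m['b'] = 5 → {'p': 1, 'b': 5}
m['m'] = m['p']+3 = 4 → {'p': 1, 'b': 5, 'm': 4}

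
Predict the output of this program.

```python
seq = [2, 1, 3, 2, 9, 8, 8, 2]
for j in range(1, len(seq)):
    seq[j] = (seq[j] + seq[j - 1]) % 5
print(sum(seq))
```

j=1: seq[1] = (1+2)%5 = 3 → [2, 3, 3, 2, 9, 8, 8, 2]
j=2: seq[2] = (3+3)%5 = 1 → [2, 3, 1, 2, 9, 8, 8, 2]
j=3: seq[3] = (2+1)%5 = 3 → [2, 3, 1, 3, 9, 8, 8, 2]
j=4: seq[4] = (9+3)%5 = 2 → [2, 3, 1, 3, 2, 8, 8, 2]
j=5: seq[5] = (8+2)%5 = 0 → [2, 3, 1, 3, 2, 0, 8, 2]
j=6: seq[6] = (8+0)%5 = 3 → [2, 3, 1, 3, 2, 0, 3, 2]
j=7: seq[7] = (2+3)%5 = 0 → [2, 3, 1, 3, 2, 0, 3, 0]
sum = 14

14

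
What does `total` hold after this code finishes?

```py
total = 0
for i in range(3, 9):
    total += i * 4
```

i=3: total = 0+3*4 = 12
i=4: total = 12+4*4 = 28
i=5: total = 28+5*4 = 48
i=6: total = 48+6*4 = 72
i=7: total = 72+7*4 = 100
i=8: total = 100+8*4 = 132

132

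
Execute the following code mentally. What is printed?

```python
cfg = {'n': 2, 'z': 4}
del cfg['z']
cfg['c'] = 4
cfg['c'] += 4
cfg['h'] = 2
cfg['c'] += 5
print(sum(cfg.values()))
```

del 'z' → {'n': 2}
cfg['c'] = 4 → {'n': 2, 'c': 4}
cfg['c'] = 4+4 = 8 → {'n': 2, 'c': 8}
cfg['h'] = 2 → {'n': 2, 'c': 8, 'h': 2}
cfg['c'] = 8+5 = 13 → {'n': 2, 'c': 13, 'h': 2}
sum of values = 17

17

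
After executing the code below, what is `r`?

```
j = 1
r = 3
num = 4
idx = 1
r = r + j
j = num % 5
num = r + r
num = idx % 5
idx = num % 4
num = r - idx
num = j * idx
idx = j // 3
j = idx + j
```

4

r = 3+1 = 4
j = 4%5 = 4
num = 4+4 = 8
num = 1%5 = 1
idx = 1%4 = 1
num = 4-1 = 3
num = 4*1 = 4
idx = 4//3 = 1
j = 1+4 = 5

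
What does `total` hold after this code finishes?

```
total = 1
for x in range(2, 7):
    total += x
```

x=2: total = 1+2 = 3
x=3: total = 3+3 = 6
x=4: total = 6+4 = 10
x=5: total = 10+5 = 15
x=6: total = 15+6 = 21

21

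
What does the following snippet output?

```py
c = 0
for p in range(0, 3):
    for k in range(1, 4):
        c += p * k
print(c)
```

18

p=0,k=1: c = 0+0 = 0
p=0,k=2: c = 0+0 = 0
p=0,k=3: c = 0+0 = 0
p=1,k=1: c = 0+1 = 1
p=1,k=2: c = 1+2 = 3
p=1,k=3: c = 3+3 = 6
p=2,k=1: c = 6+2 = 8
p=2,k=2: c = 8+4 = 12
p=2,k=3: c = 12+6 = 18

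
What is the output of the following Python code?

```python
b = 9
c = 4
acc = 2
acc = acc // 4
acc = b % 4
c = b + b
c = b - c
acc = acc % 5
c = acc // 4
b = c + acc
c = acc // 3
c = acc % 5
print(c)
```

acc = 2//4 = 0
acc = 9%4 = 1
c = 9+9 = 18
c = 9-18 = -9
acc = 1%5 = 1
c = 1//4 = 0
b = 0+1 = 1
c = 1//3 = 0
c = 1%5 = 1

1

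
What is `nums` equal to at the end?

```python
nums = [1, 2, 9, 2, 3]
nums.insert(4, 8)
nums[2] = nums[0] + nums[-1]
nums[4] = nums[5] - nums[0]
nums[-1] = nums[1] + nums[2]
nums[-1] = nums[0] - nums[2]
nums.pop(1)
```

[1, 4, 2, 2, -3]

insert 8 at 4 → [1, 2, 9, 2, 8, 3]
nums[2] = nums[0]+nums[-1] = 1+3 = 4 → [1, 2, 4, 2, 8, 3]
nums[4] = nums[5]-nums[0] = 3-1 = 2 → [1, 2, 4, 2, 2, 3]
nums[-1] = nums[1]+nums[2] = 2+4 = 6 → [1, 2, 4, 2, 2, 6]
nums[-1] = nums[0]-nums[2] = 1-4 = -3 → [1, 2, 4, 2, 2, -3]
pop(1) removes 2 → [1, 4, 2, 2, -3]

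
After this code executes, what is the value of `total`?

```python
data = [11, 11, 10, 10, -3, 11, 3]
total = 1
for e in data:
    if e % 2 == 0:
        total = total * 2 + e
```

e=11: not even
e=11: not even
e=10: even, total = 1*2+10 = 12
e=10: even, total = 12*2+10 = 34
e=-3: not even
e=11: not even
e=3: not even

34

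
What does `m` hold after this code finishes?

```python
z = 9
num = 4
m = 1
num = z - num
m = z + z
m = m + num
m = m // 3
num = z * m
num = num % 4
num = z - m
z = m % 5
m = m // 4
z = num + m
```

1

num = 9-4 = 5
m = 9+9 = 18
m = 18+5 = 23
m = 23//3 = 7
num = 9*7 = 63
num = 63%4 = 3
num = 9-7 = 2
z = 7%5 = 2
m = 7//4 = 1
z = 2+1 = 3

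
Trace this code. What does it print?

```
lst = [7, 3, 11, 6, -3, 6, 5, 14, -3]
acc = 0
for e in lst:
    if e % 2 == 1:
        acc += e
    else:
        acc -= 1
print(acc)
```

17

e=7: odd, acc = 0+7 = 7
e=3: odd, acc = 7+3 = 10
e=11: odd, acc = 10+11 = 21
e=6: not odd, acc = 21-1 = 20
e=-3: odd, acc = 20+(-3) = 17
e=6: not odd, acc = 17-1 = 16
e=5: odd, acc = 16+5 = 21
e=14: not odd, acc = 21-1 = 20
e=-3: odd, acc = 20+(-3) = 17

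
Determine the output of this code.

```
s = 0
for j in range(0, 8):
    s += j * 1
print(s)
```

j=0: s = 0+0*1 = 0
j=1: s = 0+1*1 = 1
j=2: s = 1+2*1 = 3
j=3: s = 3+3*1 = 6
j=4: s = 6+4*1 = 10
j=5: s = 10+5*1 = 15
j=6: s = 15+6*1 = 21
j=7: s = 21+7*1 = 28

28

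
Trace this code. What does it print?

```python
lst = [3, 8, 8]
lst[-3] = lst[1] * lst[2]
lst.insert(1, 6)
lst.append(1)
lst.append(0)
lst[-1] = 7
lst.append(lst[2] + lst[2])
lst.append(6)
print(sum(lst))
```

116

lst[-3] = lst[1]*lst[2] = 8*8 = 64 → [64, 8, 8]
insert 6 at 1 → [64, 6, 8, 8]
append 1 → [64, 6, 8, 8, 1]
append 0 → [64, 6, 8, 8, 1, 0]
lst[-1] = 7 → [64, 6, 8, 8, 1, 7]
append lst[2]+lst[2] = 8+8 = 16 → [64, 6, 8, 8, 1, 7, 16]
append 6 → [64, 6, 8, 8, 1, 7, 16, 6]
sum = 116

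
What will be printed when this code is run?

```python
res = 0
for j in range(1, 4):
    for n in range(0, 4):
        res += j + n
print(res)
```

j=1,n=0: res = 0+1 = 1
j=1,n=1: res = 1+2 = 3
j=1,n=2: res = 3+3 = 6
j=1,n=3: res = 6+4 = 10
j=2,n=0: res = 10+2 = 12
j=2,n=1: res = 12+3 = 15
j=2,n=2: res = 15+4 = 19
j=2,n=3: res = 19+5 = 24
j=3,n=0: res = 24+3 = 27
j=3,n=1: res = 27+4 = 31
j=3,n=2: res = 31+5 = 36
j=3,n=3: res = 36+6 = 42

42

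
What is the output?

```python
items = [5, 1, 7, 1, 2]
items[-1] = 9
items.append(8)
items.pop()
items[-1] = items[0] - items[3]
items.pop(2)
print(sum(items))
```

items[-1] = 9 → [5, 1, 7, 1, 9]
append 8 → [5, 1, 7, 1, 9, 8]
pop() removes 8 → [5, 1, 7, 1, 9]
items[-1] = items[0]-items[3] = 5-1 = 4 → [5, 1, 7, 1, 4]
pop(2) removes 7 → [5, 1, 1, 4]
sum = 11

11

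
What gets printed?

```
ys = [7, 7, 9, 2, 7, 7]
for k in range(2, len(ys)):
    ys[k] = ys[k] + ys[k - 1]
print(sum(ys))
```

k=2: ys[2] = 9+7 = 16 → [7, 7, 16, 2, 7, 7]
k=3: ys[3] = 2+16 = 18 → [7, 7, 16, 18, 7, 7]
k=4: ys[4] = 7+18 = 25 → [7, 7, 16, 18, 25, 7]
k=5: ys[5] = 7+25 = 32 → [7, 7, 16, 18, 25, 32]
sum = 105

105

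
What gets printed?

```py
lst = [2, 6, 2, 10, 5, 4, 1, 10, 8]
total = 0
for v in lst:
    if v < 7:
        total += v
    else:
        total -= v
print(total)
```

-8

v=2: <7, total = 0+2 = 2
v=6: <7, total = 2+6 = 8
v=2: <7, total = 8+2 = 10
v=10: not <7, total = 10-10 = 0
v=5: <7, total = 0+5 = 5
v=4: <7, total = 5+4 = 9
v=1: <7, total = 9+1 = 10
v=10: not <7, total = 10-10 = 0
v=8: not <7, total = 0-8 = -8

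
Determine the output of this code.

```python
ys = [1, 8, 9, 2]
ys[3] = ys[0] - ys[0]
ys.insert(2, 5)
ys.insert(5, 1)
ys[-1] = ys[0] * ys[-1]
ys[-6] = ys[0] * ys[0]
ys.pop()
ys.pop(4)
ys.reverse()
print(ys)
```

[9, 5, 8, 1]

ys[3] = ys[0]-ys[0] = 1-1 = 0 → [1, 8, 9, 0]
insert 5 at 2 → [1, 8, 5, 9, 0]
insert 1 at 5 → [1, 8, 5, 9, 0, 1]
ys[-1] = ys[0]*ys[-1] = 1*1 = 1 → [1, 8, 5, 9, 0, 1]
ys[-6] = ys[0]*ys[0] = 1*1 = 1 → [1, 8, 5, 9, 0, 1]
pop() removes 1 → [1, 8, 5, 9, 0]
pop(4) removes 0 → [1, 8, 5, 9]
reverse → [9, 5, 8, 1]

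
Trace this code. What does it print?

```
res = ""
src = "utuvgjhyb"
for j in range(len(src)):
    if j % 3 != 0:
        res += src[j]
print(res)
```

j=0: skip
j=1: add 't' → 't'
j=2: add 'u' → 'tu'
j=3: skip
j=4: add 'g' → 'tug'
j=5: add 'j' → 'tugj'
j=6: skip
j=7: add 'y' → 'tugjy'
j=8: add 'b' → 'tugjyb'

tugjyb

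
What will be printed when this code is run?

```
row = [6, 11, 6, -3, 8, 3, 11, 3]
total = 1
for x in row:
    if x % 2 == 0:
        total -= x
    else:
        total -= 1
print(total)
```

-24

x=6: even, total = 1-6 = -5
x=11: not even, total = (-5)-1 = -6
x=6: even, total = (-6)-6 = -12
x=-3: not even, total = (-12)-1 = -13
x=8: even, total = (-13)-8 = -21
x=3: not even, total = (-21)-1 = -22
x=11: not even, total = (-22)-1 = -23
x=3: not even, total = (-23)-1 = -24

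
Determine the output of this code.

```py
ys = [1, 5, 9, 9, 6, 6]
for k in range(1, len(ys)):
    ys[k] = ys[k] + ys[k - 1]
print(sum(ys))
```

k=1: ys[1] = 5+1 = 6 → [1, 6, 9, 9, 6, 6]
k=2: ys[2] = 9+6 = 15 → [1, 6, 15, 9, 6, 6]
k=3: ys[3] = 9+15 = 24 → [1, 6, 15, 24, 6, 6]
k=4: ys[4] = 6+24 = 30 → [1, 6, 15, 24, 30, 6]
k=5: ys[5] = 6+30 = 36 → [1, 6, 15, 24, 30, 36]
sum = 112

112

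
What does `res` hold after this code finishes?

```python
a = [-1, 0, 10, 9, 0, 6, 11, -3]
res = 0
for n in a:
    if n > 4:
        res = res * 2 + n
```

139

n=-1: not >4
n=0: not >4
n=10: >4, res = 0*2+10 = 10
n=9: >4, res = 10*2+9 = 29
n=0: not >4
n=6: >4, res = 29*2+6 = 64
n=11: >4, res = 64*2+11 = 139
n=-3: not >4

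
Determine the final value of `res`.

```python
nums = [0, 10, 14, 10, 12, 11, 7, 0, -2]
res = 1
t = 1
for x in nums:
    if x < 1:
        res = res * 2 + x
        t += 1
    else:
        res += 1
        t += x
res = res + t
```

x=0: <1, res = 1*2+0 = 2; t=2
x=10: not <1, res = 2+1 = 3; t=12
x=14: not <1, res = 3+1 = 4; t=26
x=10: not <1, res = 4+1 = 5; t=36
x=12: not <1, res = 5+1 = 6; t=48
x=11: not <1, res = 6+1 = 7; t=59
x=7: not <1, res = 7+1 = 8; t=66
x=0: <1, res = 8*2+0 = 16; t=67
x=-2: <1, res = 16*2+(-2) = 30; t=68
res+t = 30+68 = 98

98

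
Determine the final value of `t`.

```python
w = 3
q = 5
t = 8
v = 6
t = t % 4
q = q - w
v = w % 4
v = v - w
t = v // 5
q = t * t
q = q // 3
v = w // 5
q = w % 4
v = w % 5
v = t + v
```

t = 8%4 = 0
q = 5-3 = 2
v = 3%4 = 3
v = 3-3 = 0
t = 0//5 = 0
q = 0*0 = 0
q = 0//3 = 0
v = 3//5 = 0
q = 3%4 = 3
v = 3%5 = 3
v = 0+3 = 3

0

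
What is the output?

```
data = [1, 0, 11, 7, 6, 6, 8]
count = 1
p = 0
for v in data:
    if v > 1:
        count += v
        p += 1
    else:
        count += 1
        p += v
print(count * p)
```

246

v=1: not >1, count = 1+1 = 2; p=1
v=0: not >1, count = 2+1 = 3; p=1
v=11: >1, count = 3+11 = 14; p=2
v=7: >1, count = 14+7 = 21; p=3
v=6: >1, count = 21+6 = 27; p=4
v=6: >1, count = 27+6 = 33; p=5
v=8: >1, count = 33+8 = 41; p=6
count*p = 41*6 = 246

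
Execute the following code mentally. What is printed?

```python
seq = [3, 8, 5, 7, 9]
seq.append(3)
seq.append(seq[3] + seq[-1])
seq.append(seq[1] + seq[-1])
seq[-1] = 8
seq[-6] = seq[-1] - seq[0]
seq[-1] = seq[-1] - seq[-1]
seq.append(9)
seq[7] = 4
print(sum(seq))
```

append 3 → [3, 8, 5, 7, 9, 3]
append seq[3]+seq[-1] = 7+3 = 10 → [3, 8, 5, 7, 9, 3, 10]
append seq[1]+seq[-1] = 8+10 = 18 → [3, 8, 5, 7, 9, 3, 10, 18]
seq[-1] = 8 → [3, 8, 5, 7, 9, 3, 10, 8]
seq[-6] = seq[-1]-seq[0] = 8-3 = 5 → [3, 8, 5, 7, 9, 3, 10, 8]
seq[-1] = seq[-1]-seq[-1] = 8-8 = 0 → [3, 8, 5, 7, 9, 3, 10, 0]
append 9 → [3, 8, 5, 7, 9, 3, 10, 0, 9]
seq[7] = 4 → [3, 8, 5, 7, 9, 3, 10, 4, 9]
sum = 58

58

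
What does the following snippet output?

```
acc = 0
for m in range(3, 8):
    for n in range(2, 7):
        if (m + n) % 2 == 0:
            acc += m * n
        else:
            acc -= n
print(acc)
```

188

m=3,n=2: odd sum, acc = 0-2 = -2
m=3,n=3: even sum, acc = (-2)+9 = 7
m=3,n=4: odd sum, acc = 7-4 = 3
m=3,n=5: even sum, acc = 3+15 = 18
m=3,n=6: odd sum, acc = 18-6 = 12
m=4,n=2: even sum, acc = 12+8 = 20
m=4,n=3: odd sum, acc = 20-3 = 17
m=4,n=4: even sum, acc = 17+16 = 33
m=4,n=5: odd sum, acc = 33-5 = 28
m=4,n=6: even sum, acc = 28+24 = 52
m=5,n=2: odd sum, acc = 52-2 = 50
m=5,n=3: even sum, acc = 50+15 = 65
m=5,n=4: odd sum, acc = 65-4 = 61
m=5,n=5: even sum, acc = 61+25 = 86
m=5,n=6: odd sum, acc = 86-6 = 80
m=6,n=2: even sum, acc = 80+12 = 92
m=6,n=3: odd sum, acc = 92-3 = 89
m=6,n=4: even sum, acc = 89+24 = 113
m=6,n=5: odd sum, acc = 113-5 = 108
m=6,n=6: even sum, acc = 108+36 = 144
m=7,n=2: odd sum, acc = 144-2 = 142
m=7,n=3: even sum, acc = 142+21 = 163
m=7,n=4: odd sum, acc = 163-4 = 159
m=7,n=5: even sum, acc = 159+35 = 194
m=7,n=6: odd sum, acc = 194-6 = 188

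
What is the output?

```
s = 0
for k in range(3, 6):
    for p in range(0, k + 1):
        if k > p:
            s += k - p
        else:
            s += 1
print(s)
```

k=3,p=0: 3>0, s = 0+3 = 3
k=3,p=1: 3>1, s = 3+2 = 5
k=3,p=2: 3>2, s = 5+1 = 6
k=3,p=3: not 3>3, s = 6+1 = 7
k=4,p=0: 4>0, s = 7+4 = 11
k=4,p=1: 4>1, s = 11+3 = 14
k=4,p=2: 4>2, s = 14+2 = 16
k=4,p=3: 4>3, s = 16+1 = 17
k=4,p=4: not 4>4, s = 17+1 = 18
k=5,p=0: 5>0, s = 18+5 = 23
k=5,p=1: 5>1, s = 23+4 = 27
k=5,p=2: 5>2, s = 27+3 = 30
k=5,p=3: 5>3, s = 30+2 = 32
k=5,p=4: 5>4, s = 32+1 = 33
k=5,p=5: not 5>5, s = 33+1 = 34

34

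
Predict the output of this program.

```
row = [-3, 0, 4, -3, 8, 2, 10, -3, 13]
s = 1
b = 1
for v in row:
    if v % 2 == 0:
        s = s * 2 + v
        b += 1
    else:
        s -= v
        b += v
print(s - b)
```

210

v=-3: not even, s = 1-(-3) = 4; b=-2
v=0: even, s = 4*2+0 = 8; b=-1
v=4: even, s = 8*2+4 = 20; b=0
v=-3: not even, s = 20-(-3) = 23; b=-3
v=8: even, s = 23*2+8 = 54; b=-2
v=2: even, s = 54*2+2 = 110; b=-1
v=10: even, s = 110*2+10 = 230; b=0
v=-3: not even, s = 230-(-3) = 233; b=-3
v=13: not even, s = 233-13 = 220; b=10
s-b = 220-10 = 210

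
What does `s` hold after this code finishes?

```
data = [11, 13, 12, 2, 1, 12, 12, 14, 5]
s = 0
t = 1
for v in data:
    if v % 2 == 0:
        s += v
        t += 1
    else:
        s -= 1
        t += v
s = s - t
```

v=11: not even, s = 0-1 = -1; t=12
v=13: not even, s = (-1)-1 = -2; t=25
v=12: even, s = (-2)+12 = 10; t=26
v=2: even, s = 10+2 = 12; t=27
v=1: not even, s = 12-1 = 11; t=28
v=12: even, s = 11+12 = 23; t=29
v=12: even, s = 23+12 = 35; t=30
v=14: even, s = 35+14 = 49; t=31
v=5: not even, s = 49-1 = 48; t=36
s-t = 48-36 = 12

12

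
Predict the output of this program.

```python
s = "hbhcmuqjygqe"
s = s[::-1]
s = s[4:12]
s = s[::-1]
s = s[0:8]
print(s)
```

hbhcmuqj

reverse → 'eqgyjqumchbh'
slice [4:12] → 'jqumchbh'
reverse → 'hbhcmuqj'
slice [0:8] → 'hbhcmuqj'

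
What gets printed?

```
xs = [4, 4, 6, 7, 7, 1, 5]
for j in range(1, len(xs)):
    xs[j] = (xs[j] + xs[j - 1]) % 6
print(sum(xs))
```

24

j=1: xs[1] = (4+4)%6 = 2 → [4, 2, 6, 7, 7, 1, 5]
j=2: xs[2] = (6+2)%6 = 2 → [4, 2, 2, 7, 7, 1, 5]
j=3: xs[3] = (7+2)%6 = 3 → [4, 2, 2, 3, 7, 1, 5]
j=4: xs[4] = (7+3)%6 = 4 → [4, 2, 2, 3, 4, 1, 5]
j=5: xs[5] = (1+4)%6 = 5 → [4, 2, 2, 3, 4, 5, 5]
j=6: xs[6] = (5+5)%6 = 4 → [4, 2, 2, 3, 4, 5, 4]
sum = 24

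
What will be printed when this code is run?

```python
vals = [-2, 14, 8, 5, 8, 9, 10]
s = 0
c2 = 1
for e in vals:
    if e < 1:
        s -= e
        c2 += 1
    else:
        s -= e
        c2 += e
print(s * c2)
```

-2912

e=-2: <1, s = 0-(-2) = 2; c2=2
e=14: not <1, s = 2-14 = -12; c2=16
e=8: not <1, s = (-12)-8 = -20; c2=24
e=5: not <1, s = (-20)-5 = -25; c2=29
e=8: not <1, s = (-25)-8 = -33; c2=37
e=9: not <1, s = (-33)-9 = -42; c2=46
e=10: not <1, s = (-42)-10 = -52; c2=56
s*c2 = (-52)*56 = -2912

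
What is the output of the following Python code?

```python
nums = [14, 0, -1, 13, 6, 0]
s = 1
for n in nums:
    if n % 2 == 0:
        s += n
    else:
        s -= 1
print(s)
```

n=14: even, s = 1+14 = 15
n=0: even, s = 15+0 = 15
n=-1: not even, s = 15-1 = 14
n=13: not even, s = 14-1 = 13
n=6: even, s = 13+6 = 19
n=0: even, s = 19+0 = 19

19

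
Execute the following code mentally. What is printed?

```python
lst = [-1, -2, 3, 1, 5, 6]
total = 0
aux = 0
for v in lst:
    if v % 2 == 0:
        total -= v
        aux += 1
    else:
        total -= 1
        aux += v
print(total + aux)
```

v=-1: not even, total = 0-1 = -1; aux=-1
v=-2: even, total = (-1)-(-2) = 1; aux=0
v=3: not even, total = 1-1 = 0; aux=3
v=1: not even, total = 0-1 = -1; aux=4
v=5: not even, total = (-1)-1 = -2; aux=9
v=6: even, total = (-2)-6 = -8; aux=10
total+aux = (-8)+10 = 2

2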